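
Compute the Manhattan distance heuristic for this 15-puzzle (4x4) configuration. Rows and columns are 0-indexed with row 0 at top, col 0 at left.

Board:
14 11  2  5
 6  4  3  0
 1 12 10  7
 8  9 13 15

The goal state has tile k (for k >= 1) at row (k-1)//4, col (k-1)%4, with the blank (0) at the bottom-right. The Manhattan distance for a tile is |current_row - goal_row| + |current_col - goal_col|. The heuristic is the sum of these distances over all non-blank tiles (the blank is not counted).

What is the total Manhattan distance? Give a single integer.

Tile 14: at (0,0), goal (3,1), distance |0-3|+|0-1| = 4
Tile 11: at (0,1), goal (2,2), distance |0-2|+|1-2| = 3
Tile 2: at (0,2), goal (0,1), distance |0-0|+|2-1| = 1
Tile 5: at (0,3), goal (1,0), distance |0-1|+|3-0| = 4
Tile 6: at (1,0), goal (1,1), distance |1-1|+|0-1| = 1
Tile 4: at (1,1), goal (0,3), distance |1-0|+|1-3| = 3
Tile 3: at (1,2), goal (0,2), distance |1-0|+|2-2| = 1
Tile 1: at (2,0), goal (0,0), distance |2-0|+|0-0| = 2
Tile 12: at (2,1), goal (2,3), distance |2-2|+|1-3| = 2
Tile 10: at (2,2), goal (2,1), distance |2-2|+|2-1| = 1
Tile 7: at (2,3), goal (1,2), distance |2-1|+|3-2| = 2
Tile 8: at (3,0), goal (1,3), distance |3-1|+|0-3| = 5
Tile 9: at (3,1), goal (2,0), distance |3-2|+|1-0| = 2
Tile 13: at (3,2), goal (3,0), distance |3-3|+|2-0| = 2
Tile 15: at (3,3), goal (3,2), distance |3-3|+|3-2| = 1
Sum: 4 + 3 + 1 + 4 + 1 + 3 + 1 + 2 + 2 + 1 + 2 + 5 + 2 + 2 + 1 = 34

Answer: 34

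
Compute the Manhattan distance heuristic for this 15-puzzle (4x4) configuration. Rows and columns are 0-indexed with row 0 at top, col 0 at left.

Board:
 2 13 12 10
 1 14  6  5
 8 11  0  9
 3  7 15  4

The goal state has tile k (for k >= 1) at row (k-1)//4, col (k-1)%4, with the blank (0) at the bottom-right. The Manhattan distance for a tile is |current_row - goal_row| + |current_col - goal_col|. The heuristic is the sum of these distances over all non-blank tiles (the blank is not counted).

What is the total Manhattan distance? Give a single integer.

Tile 2: (0,0)->(0,1) = 1
Tile 13: (0,1)->(3,0) = 4
Tile 12: (0,2)->(2,3) = 3
Tile 10: (0,3)->(2,1) = 4
Tile 1: (1,0)->(0,0) = 1
Tile 14: (1,1)->(3,1) = 2
Tile 6: (1,2)->(1,1) = 1
Tile 5: (1,3)->(1,0) = 3
Tile 8: (2,0)->(1,3) = 4
Tile 11: (2,1)->(2,2) = 1
Tile 9: (2,3)->(2,0) = 3
Tile 3: (3,0)->(0,2) = 5
Tile 7: (3,1)->(1,2) = 3
Tile 15: (3,2)->(3,2) = 0
Tile 4: (3,3)->(0,3) = 3
Sum: 1 + 4 + 3 + 4 + 1 + 2 + 1 + 3 + 4 + 1 + 3 + 5 + 3 + 0 + 3 = 38

Answer: 38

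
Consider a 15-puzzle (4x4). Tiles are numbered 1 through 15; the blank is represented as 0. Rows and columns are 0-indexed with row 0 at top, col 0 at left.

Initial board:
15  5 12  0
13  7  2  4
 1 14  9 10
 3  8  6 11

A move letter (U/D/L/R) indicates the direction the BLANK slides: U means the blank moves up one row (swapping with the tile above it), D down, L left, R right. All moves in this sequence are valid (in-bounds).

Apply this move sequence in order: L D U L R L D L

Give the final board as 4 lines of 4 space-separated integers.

After move 1 (L):
15  5  0 12
13  7  2  4
 1 14  9 10
 3  8  6 11

After move 2 (D):
15  5  2 12
13  7  0  4
 1 14  9 10
 3  8  6 11

After move 3 (U):
15  5  0 12
13  7  2  4
 1 14  9 10
 3  8  6 11

After move 4 (L):
15  0  5 12
13  7  2  4
 1 14  9 10
 3  8  6 11

After move 5 (R):
15  5  0 12
13  7  2  4
 1 14  9 10
 3  8  6 11

After move 6 (L):
15  0  5 12
13  7  2  4
 1 14  9 10
 3  8  6 11

After move 7 (D):
15  7  5 12
13  0  2  4
 1 14  9 10
 3  8  6 11

After move 8 (L):
15  7  5 12
 0 13  2  4
 1 14  9 10
 3  8  6 11

Answer: 15  7  5 12
 0 13  2  4
 1 14  9 10
 3  8  6 11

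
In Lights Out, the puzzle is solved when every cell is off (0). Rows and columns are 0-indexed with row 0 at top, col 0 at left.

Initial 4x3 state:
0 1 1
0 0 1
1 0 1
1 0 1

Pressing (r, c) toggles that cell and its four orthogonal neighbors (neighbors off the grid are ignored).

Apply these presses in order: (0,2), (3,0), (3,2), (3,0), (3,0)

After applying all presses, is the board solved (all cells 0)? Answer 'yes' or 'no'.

After press 1 at (0,2):
0 0 0
0 0 0
1 0 1
1 0 1

After press 2 at (3,0):
0 0 0
0 0 0
0 0 1
0 1 1

After press 3 at (3,2):
0 0 0
0 0 0
0 0 0
0 0 0

After press 4 at (3,0):
0 0 0
0 0 0
1 0 0
1 1 0

After press 5 at (3,0):
0 0 0
0 0 0
0 0 0
0 0 0

Lights still on: 0

Answer: yes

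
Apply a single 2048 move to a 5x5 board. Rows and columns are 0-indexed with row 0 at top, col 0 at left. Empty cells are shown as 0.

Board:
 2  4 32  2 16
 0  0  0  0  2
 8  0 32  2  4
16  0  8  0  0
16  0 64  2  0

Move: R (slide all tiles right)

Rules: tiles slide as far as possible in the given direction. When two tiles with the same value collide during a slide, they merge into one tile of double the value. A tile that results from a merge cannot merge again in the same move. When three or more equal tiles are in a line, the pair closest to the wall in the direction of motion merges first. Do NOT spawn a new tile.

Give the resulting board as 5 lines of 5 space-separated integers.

Answer:  2  4 32  2 16
 0  0  0  0  2
 0  8 32  2  4
 0  0  0 16  8
 0  0 16 64  2

Derivation:
Slide right:
row 0: [2, 4, 32, 2, 16] -> [2, 4, 32, 2, 16]
row 1: [0, 0, 0, 0, 2] -> [0, 0, 0, 0, 2]
row 2: [8, 0, 32, 2, 4] -> [0, 8, 32, 2, 4]
row 3: [16, 0, 8, 0, 0] -> [0, 0, 0, 16, 8]
row 4: [16, 0, 64, 2, 0] -> [0, 0, 16, 64, 2]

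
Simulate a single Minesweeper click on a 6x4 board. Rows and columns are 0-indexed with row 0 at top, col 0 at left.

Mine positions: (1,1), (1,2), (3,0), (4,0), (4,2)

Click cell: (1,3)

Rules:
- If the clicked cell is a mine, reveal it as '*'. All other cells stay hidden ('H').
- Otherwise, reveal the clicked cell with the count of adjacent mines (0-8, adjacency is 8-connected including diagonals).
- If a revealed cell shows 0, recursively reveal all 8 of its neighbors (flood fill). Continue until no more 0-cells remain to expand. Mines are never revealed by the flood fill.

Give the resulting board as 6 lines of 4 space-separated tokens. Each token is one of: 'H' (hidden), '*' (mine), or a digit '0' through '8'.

H H H H
H H H 1
H H H H
H H H H
H H H H
H H H H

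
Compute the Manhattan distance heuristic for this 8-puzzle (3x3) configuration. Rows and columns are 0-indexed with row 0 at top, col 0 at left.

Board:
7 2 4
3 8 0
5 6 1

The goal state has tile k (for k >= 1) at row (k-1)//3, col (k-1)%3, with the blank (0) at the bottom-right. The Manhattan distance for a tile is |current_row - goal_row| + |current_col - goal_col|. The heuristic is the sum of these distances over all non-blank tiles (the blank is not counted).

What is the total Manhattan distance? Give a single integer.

Tile 7: at (0,0), goal (2,0), distance |0-2|+|0-0| = 2
Tile 2: at (0,1), goal (0,1), distance |0-0|+|1-1| = 0
Tile 4: at (0,2), goal (1,0), distance |0-1|+|2-0| = 3
Tile 3: at (1,0), goal (0,2), distance |1-0|+|0-2| = 3
Tile 8: at (1,1), goal (2,1), distance |1-2|+|1-1| = 1
Tile 5: at (2,0), goal (1,1), distance |2-1|+|0-1| = 2
Tile 6: at (2,1), goal (1,2), distance |2-1|+|1-2| = 2
Tile 1: at (2,2), goal (0,0), distance |2-0|+|2-0| = 4
Sum: 2 + 0 + 3 + 3 + 1 + 2 + 2 + 4 = 17

Answer: 17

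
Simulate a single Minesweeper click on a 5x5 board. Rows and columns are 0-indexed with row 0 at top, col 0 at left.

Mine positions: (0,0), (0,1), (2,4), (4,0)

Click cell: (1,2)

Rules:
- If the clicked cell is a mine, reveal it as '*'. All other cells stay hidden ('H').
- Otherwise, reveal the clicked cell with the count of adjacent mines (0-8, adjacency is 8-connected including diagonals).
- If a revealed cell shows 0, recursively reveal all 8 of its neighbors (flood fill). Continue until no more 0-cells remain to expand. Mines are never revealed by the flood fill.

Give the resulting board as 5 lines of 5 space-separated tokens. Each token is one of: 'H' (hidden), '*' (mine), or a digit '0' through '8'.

H H H H H
H H 1 H H
H H H H H
H H H H H
H H H H H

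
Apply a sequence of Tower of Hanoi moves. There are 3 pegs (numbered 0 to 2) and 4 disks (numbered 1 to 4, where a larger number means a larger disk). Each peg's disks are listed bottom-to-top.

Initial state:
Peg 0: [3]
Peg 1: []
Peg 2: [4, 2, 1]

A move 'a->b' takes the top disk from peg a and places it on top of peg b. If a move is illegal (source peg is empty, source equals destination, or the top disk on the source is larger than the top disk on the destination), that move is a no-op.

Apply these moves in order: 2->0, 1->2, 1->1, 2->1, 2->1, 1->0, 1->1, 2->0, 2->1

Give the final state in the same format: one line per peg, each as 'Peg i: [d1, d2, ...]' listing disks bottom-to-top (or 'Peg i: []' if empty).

After move 1 (2->0):
Peg 0: [3, 1]
Peg 1: []
Peg 2: [4, 2]

After move 2 (1->2):
Peg 0: [3, 1]
Peg 1: []
Peg 2: [4, 2]

After move 3 (1->1):
Peg 0: [3, 1]
Peg 1: []
Peg 2: [4, 2]

After move 4 (2->1):
Peg 0: [3, 1]
Peg 1: [2]
Peg 2: [4]

After move 5 (2->1):
Peg 0: [3, 1]
Peg 1: [2]
Peg 2: [4]

After move 6 (1->0):
Peg 0: [3, 1]
Peg 1: [2]
Peg 2: [4]

After move 7 (1->1):
Peg 0: [3, 1]
Peg 1: [2]
Peg 2: [4]

After move 8 (2->0):
Peg 0: [3, 1]
Peg 1: [2]
Peg 2: [4]

After move 9 (2->1):
Peg 0: [3, 1]
Peg 1: [2]
Peg 2: [4]

Answer: Peg 0: [3, 1]
Peg 1: [2]
Peg 2: [4]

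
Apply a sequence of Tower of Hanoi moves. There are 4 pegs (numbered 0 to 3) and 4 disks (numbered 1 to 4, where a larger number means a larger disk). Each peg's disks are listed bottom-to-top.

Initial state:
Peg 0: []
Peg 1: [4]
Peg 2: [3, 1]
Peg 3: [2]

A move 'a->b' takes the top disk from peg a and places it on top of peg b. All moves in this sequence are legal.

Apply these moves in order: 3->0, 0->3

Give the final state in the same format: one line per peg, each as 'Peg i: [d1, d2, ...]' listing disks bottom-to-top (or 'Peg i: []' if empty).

After move 1 (3->0):
Peg 0: [2]
Peg 1: [4]
Peg 2: [3, 1]
Peg 3: []

After move 2 (0->3):
Peg 0: []
Peg 1: [4]
Peg 2: [3, 1]
Peg 3: [2]

Answer: Peg 0: []
Peg 1: [4]
Peg 2: [3, 1]
Peg 3: [2]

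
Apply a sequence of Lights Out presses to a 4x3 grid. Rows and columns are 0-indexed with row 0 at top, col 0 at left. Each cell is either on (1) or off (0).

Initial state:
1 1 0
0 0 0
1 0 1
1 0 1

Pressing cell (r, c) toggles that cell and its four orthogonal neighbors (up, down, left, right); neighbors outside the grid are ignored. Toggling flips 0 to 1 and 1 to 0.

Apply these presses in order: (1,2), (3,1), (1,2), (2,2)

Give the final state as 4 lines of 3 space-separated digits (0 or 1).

After press 1 at (1,2):
1 1 1
0 1 1
1 0 0
1 0 1

After press 2 at (3,1):
1 1 1
0 1 1
1 1 0
0 1 0

After press 3 at (1,2):
1 1 0
0 0 0
1 1 1
0 1 0

After press 4 at (2,2):
1 1 0
0 0 1
1 0 0
0 1 1

Answer: 1 1 0
0 0 1
1 0 0
0 1 1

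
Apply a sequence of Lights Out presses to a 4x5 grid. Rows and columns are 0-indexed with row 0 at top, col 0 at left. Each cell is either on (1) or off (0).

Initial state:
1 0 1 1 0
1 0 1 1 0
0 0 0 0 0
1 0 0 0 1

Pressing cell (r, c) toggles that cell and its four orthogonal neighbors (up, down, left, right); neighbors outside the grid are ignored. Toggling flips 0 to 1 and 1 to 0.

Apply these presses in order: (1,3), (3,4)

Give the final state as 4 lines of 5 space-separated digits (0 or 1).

After press 1 at (1,3):
1 0 1 0 0
1 0 0 0 1
0 0 0 1 0
1 0 0 0 1

After press 2 at (3,4):
1 0 1 0 0
1 0 0 0 1
0 0 0 1 1
1 0 0 1 0

Answer: 1 0 1 0 0
1 0 0 0 1
0 0 0 1 1
1 0 0 1 0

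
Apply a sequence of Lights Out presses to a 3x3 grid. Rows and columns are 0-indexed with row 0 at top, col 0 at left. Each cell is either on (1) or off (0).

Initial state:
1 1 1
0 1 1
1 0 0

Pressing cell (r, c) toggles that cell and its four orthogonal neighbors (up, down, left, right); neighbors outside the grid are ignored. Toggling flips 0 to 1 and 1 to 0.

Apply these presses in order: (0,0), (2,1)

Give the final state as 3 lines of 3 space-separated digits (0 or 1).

After press 1 at (0,0):
0 0 1
1 1 1
1 0 0

After press 2 at (2,1):
0 0 1
1 0 1
0 1 1

Answer: 0 0 1
1 0 1
0 1 1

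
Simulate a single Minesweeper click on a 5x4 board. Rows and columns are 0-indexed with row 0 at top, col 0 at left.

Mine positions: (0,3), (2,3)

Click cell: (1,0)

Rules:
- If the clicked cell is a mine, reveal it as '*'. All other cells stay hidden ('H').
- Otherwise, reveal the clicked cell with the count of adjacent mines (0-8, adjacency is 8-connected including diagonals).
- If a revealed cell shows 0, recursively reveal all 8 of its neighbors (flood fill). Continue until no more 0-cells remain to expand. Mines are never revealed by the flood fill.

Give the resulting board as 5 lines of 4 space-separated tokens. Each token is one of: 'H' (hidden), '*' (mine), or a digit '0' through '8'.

0 0 1 H
0 0 2 H
0 0 1 H
0 0 1 1
0 0 0 0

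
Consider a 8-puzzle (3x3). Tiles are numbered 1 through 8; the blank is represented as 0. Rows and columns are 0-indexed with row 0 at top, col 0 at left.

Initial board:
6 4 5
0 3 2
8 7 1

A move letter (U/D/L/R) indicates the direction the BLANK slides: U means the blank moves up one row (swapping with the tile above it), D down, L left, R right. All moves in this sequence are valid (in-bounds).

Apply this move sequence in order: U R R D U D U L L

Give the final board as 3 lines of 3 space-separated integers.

After move 1 (U):
0 4 5
6 3 2
8 7 1

After move 2 (R):
4 0 5
6 3 2
8 7 1

After move 3 (R):
4 5 0
6 3 2
8 7 1

After move 4 (D):
4 5 2
6 3 0
8 7 1

After move 5 (U):
4 5 0
6 3 2
8 7 1

After move 6 (D):
4 5 2
6 3 0
8 7 1

After move 7 (U):
4 5 0
6 3 2
8 7 1

After move 8 (L):
4 0 5
6 3 2
8 7 1

After move 9 (L):
0 4 5
6 3 2
8 7 1

Answer: 0 4 5
6 3 2
8 7 1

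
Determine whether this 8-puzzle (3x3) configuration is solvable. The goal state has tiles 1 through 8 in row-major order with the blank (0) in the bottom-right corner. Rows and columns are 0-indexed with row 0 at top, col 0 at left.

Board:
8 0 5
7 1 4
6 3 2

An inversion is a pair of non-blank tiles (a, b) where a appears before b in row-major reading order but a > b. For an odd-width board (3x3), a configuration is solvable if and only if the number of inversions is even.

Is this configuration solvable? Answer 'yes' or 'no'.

Answer: no

Derivation:
Inversions (pairs i<j in row-major order where tile[i] > tile[j] > 0): 21
21 is odd, so the puzzle is not solvable.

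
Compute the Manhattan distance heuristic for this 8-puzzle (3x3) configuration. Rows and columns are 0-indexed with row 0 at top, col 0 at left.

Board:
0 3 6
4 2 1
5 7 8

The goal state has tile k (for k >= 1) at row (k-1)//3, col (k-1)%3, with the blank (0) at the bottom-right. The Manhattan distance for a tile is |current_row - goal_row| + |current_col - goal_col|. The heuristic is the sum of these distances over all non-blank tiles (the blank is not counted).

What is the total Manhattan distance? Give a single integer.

Answer: 10

Derivation:
Tile 3: at (0,1), goal (0,2), distance |0-0|+|1-2| = 1
Tile 6: at (0,2), goal (1,2), distance |0-1|+|2-2| = 1
Tile 4: at (1,0), goal (1,0), distance |1-1|+|0-0| = 0
Tile 2: at (1,1), goal (0,1), distance |1-0|+|1-1| = 1
Tile 1: at (1,2), goal (0,0), distance |1-0|+|2-0| = 3
Tile 5: at (2,0), goal (1,1), distance |2-1|+|0-1| = 2
Tile 7: at (2,1), goal (2,0), distance |2-2|+|1-0| = 1
Tile 8: at (2,2), goal (2,1), distance |2-2|+|2-1| = 1
Sum: 1 + 1 + 0 + 1 + 3 + 2 + 1 + 1 = 10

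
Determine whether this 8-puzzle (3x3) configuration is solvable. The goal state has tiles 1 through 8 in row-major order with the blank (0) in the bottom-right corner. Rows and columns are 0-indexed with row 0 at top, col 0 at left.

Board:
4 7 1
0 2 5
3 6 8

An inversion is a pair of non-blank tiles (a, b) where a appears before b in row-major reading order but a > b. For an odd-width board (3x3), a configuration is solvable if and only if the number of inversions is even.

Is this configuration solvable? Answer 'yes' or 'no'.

Answer: no

Derivation:
Inversions (pairs i<j in row-major order where tile[i] > tile[j] > 0): 9
9 is odd, so the puzzle is not solvable.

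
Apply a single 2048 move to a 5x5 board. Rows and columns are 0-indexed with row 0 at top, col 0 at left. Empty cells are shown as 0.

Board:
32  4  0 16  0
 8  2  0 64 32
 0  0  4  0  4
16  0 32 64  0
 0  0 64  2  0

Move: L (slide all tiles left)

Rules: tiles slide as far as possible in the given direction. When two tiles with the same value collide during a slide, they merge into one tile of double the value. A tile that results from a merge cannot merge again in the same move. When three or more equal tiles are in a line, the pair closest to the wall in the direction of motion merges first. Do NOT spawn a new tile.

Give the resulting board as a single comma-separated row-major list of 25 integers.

Slide left:
row 0: [32, 4, 0, 16, 0] -> [32, 4, 16, 0, 0]
row 1: [8, 2, 0, 64, 32] -> [8, 2, 64, 32, 0]
row 2: [0, 0, 4, 0, 4] -> [8, 0, 0, 0, 0]
row 3: [16, 0, 32, 64, 0] -> [16, 32, 64, 0, 0]
row 4: [0, 0, 64, 2, 0] -> [64, 2, 0, 0, 0]

Answer: 32, 4, 16, 0, 0, 8, 2, 64, 32, 0, 8, 0, 0, 0, 0, 16, 32, 64, 0, 0, 64, 2, 0, 0, 0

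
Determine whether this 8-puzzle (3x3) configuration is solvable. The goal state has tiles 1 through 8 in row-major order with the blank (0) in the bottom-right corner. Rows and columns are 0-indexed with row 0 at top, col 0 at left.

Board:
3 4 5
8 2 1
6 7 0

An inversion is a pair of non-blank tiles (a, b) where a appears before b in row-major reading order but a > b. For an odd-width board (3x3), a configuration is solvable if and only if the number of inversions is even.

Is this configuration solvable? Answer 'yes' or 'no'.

Answer: no

Derivation:
Inversions (pairs i<j in row-major order where tile[i] > tile[j] > 0): 11
11 is odd, so the puzzle is not solvable.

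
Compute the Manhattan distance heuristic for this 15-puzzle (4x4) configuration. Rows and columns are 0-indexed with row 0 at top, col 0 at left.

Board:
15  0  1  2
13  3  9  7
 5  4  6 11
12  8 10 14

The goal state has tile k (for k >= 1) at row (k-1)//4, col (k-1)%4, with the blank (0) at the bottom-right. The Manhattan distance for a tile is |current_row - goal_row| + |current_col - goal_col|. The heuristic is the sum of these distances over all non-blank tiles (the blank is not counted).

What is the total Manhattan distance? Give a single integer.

Tile 15: (0,0)->(3,2) = 5
Tile 1: (0,2)->(0,0) = 2
Tile 2: (0,3)->(0,1) = 2
Tile 13: (1,0)->(3,0) = 2
Tile 3: (1,1)->(0,2) = 2
Tile 9: (1,2)->(2,0) = 3
Tile 7: (1,3)->(1,2) = 1
Tile 5: (2,0)->(1,0) = 1
Tile 4: (2,1)->(0,3) = 4
Tile 6: (2,2)->(1,1) = 2
Tile 11: (2,3)->(2,2) = 1
Tile 12: (3,0)->(2,3) = 4
Tile 8: (3,1)->(1,3) = 4
Tile 10: (3,2)->(2,1) = 2
Tile 14: (3,3)->(3,1) = 2
Sum: 5 + 2 + 2 + 2 + 2 + 3 + 1 + 1 + 4 + 2 + 1 + 4 + 4 + 2 + 2 = 37

Answer: 37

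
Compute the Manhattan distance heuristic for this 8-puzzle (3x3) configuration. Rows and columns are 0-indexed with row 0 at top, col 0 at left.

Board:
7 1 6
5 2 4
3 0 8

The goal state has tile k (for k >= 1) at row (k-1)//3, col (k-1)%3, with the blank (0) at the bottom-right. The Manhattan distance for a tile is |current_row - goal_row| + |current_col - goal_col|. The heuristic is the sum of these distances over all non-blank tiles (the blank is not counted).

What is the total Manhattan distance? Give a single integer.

Answer: 13

Derivation:
Tile 7: (0,0)->(2,0) = 2
Tile 1: (0,1)->(0,0) = 1
Tile 6: (0,2)->(1,2) = 1
Tile 5: (1,0)->(1,1) = 1
Tile 2: (1,1)->(0,1) = 1
Tile 4: (1,2)->(1,0) = 2
Tile 3: (2,0)->(0,2) = 4
Tile 8: (2,2)->(2,1) = 1
Sum: 2 + 1 + 1 + 1 + 1 + 2 + 4 + 1 = 13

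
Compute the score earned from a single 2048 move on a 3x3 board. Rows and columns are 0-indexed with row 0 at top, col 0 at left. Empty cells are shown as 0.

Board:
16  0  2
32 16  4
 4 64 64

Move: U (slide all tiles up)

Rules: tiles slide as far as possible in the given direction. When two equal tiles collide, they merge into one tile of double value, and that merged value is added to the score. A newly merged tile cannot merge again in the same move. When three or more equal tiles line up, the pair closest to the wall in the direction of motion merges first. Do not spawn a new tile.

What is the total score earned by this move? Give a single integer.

Slide up:
col 0: [16, 32, 4] -> [16, 32, 4]  score +0 (running 0)
col 1: [0, 16, 64] -> [16, 64, 0]  score +0 (running 0)
col 2: [2, 4, 64] -> [2, 4, 64]  score +0 (running 0)
Board after move:
16 16  2
32 64  4
 4  0 64

Answer: 0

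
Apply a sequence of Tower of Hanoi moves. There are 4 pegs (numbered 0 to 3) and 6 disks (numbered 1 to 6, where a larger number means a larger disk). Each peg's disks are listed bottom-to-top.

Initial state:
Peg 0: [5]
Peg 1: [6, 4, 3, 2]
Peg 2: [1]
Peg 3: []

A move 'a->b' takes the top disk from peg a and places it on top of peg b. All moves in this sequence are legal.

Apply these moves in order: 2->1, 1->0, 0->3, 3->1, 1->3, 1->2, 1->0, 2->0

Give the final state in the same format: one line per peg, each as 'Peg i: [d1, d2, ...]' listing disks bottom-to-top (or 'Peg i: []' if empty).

After move 1 (2->1):
Peg 0: [5]
Peg 1: [6, 4, 3, 2, 1]
Peg 2: []
Peg 3: []

After move 2 (1->0):
Peg 0: [5, 1]
Peg 1: [6, 4, 3, 2]
Peg 2: []
Peg 3: []

After move 3 (0->3):
Peg 0: [5]
Peg 1: [6, 4, 3, 2]
Peg 2: []
Peg 3: [1]

After move 4 (3->1):
Peg 0: [5]
Peg 1: [6, 4, 3, 2, 1]
Peg 2: []
Peg 3: []

After move 5 (1->3):
Peg 0: [5]
Peg 1: [6, 4, 3, 2]
Peg 2: []
Peg 3: [1]

After move 6 (1->2):
Peg 0: [5]
Peg 1: [6, 4, 3]
Peg 2: [2]
Peg 3: [1]

After move 7 (1->0):
Peg 0: [5, 3]
Peg 1: [6, 4]
Peg 2: [2]
Peg 3: [1]

After move 8 (2->0):
Peg 0: [5, 3, 2]
Peg 1: [6, 4]
Peg 2: []
Peg 3: [1]

Answer: Peg 0: [5, 3, 2]
Peg 1: [6, 4]
Peg 2: []
Peg 3: [1]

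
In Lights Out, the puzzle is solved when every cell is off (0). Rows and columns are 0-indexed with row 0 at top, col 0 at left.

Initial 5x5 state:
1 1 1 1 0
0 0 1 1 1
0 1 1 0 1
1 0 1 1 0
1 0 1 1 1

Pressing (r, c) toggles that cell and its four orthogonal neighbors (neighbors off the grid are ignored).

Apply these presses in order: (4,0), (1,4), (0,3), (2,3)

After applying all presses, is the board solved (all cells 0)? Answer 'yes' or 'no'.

Answer: no

Derivation:
After press 1 at (4,0):
1 1 1 1 0
0 0 1 1 1
0 1 1 0 1
0 0 1 1 0
0 1 1 1 1

After press 2 at (1,4):
1 1 1 1 1
0 0 1 0 0
0 1 1 0 0
0 0 1 1 0
0 1 1 1 1

After press 3 at (0,3):
1 1 0 0 0
0 0 1 1 0
0 1 1 0 0
0 0 1 1 0
0 1 1 1 1

After press 4 at (2,3):
1 1 0 0 0
0 0 1 0 0
0 1 0 1 1
0 0 1 0 0
0 1 1 1 1

Lights still on: 11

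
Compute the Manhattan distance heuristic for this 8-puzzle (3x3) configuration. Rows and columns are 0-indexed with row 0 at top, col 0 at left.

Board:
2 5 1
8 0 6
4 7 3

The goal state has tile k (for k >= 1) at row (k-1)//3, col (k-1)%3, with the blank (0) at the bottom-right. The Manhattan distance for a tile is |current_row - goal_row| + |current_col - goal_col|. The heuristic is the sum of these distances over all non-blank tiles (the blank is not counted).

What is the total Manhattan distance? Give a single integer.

Answer: 10

Derivation:
Tile 2: at (0,0), goal (0,1), distance |0-0|+|0-1| = 1
Tile 5: at (0,1), goal (1,1), distance |0-1|+|1-1| = 1
Tile 1: at (0,2), goal (0,0), distance |0-0|+|2-0| = 2
Tile 8: at (1,0), goal (2,1), distance |1-2|+|0-1| = 2
Tile 6: at (1,2), goal (1,2), distance |1-1|+|2-2| = 0
Tile 4: at (2,0), goal (1,0), distance |2-1|+|0-0| = 1
Tile 7: at (2,1), goal (2,0), distance |2-2|+|1-0| = 1
Tile 3: at (2,2), goal (0,2), distance |2-0|+|2-2| = 2
Sum: 1 + 1 + 2 + 2 + 0 + 1 + 1 + 2 = 10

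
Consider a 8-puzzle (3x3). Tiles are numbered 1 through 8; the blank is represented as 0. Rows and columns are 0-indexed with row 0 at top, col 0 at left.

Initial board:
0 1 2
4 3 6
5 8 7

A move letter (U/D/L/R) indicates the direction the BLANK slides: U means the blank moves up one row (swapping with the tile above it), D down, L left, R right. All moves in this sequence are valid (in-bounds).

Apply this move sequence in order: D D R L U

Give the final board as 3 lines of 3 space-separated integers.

Answer: 4 1 2
0 3 6
5 8 7

Derivation:
After move 1 (D):
4 1 2
0 3 6
5 8 7

After move 2 (D):
4 1 2
5 3 6
0 8 7

After move 3 (R):
4 1 2
5 3 6
8 0 7

After move 4 (L):
4 1 2
5 3 6
0 8 7

After move 5 (U):
4 1 2
0 3 6
5 8 7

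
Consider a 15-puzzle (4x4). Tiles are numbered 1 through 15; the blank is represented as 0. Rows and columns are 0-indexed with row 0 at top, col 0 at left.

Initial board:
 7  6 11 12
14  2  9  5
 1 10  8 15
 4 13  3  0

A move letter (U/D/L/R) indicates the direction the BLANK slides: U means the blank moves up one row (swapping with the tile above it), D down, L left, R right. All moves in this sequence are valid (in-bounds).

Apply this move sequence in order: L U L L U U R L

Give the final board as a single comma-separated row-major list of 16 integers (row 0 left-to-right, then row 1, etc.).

Answer: 0, 6, 11, 12, 7, 2, 9, 5, 14, 1, 10, 15, 4, 13, 8, 3

Derivation:
After move 1 (L):
 7  6 11 12
14  2  9  5
 1 10  8 15
 4 13  0  3

After move 2 (U):
 7  6 11 12
14  2  9  5
 1 10  0 15
 4 13  8  3

After move 3 (L):
 7  6 11 12
14  2  9  5
 1  0 10 15
 4 13  8  3

After move 4 (L):
 7  6 11 12
14  2  9  5
 0  1 10 15
 4 13  8  3

After move 5 (U):
 7  6 11 12
 0  2  9  5
14  1 10 15
 4 13  8  3

After move 6 (U):
 0  6 11 12
 7  2  9  5
14  1 10 15
 4 13  8  3

After move 7 (R):
 6  0 11 12
 7  2  9  5
14  1 10 15
 4 13  8  3

After move 8 (L):
 0  6 11 12
 7  2  9  5
14  1 10 15
 4 13  8  3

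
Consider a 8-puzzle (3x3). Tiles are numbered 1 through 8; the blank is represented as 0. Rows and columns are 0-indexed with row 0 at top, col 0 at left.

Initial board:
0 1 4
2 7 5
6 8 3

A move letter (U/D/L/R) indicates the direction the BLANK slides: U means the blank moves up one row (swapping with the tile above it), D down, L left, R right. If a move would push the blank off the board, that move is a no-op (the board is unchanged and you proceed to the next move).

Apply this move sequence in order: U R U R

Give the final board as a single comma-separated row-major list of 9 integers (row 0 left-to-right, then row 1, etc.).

After move 1 (U):
0 1 4
2 7 5
6 8 3

After move 2 (R):
1 0 4
2 7 5
6 8 3

After move 3 (U):
1 0 4
2 7 5
6 8 3

After move 4 (R):
1 4 0
2 7 5
6 8 3

Answer: 1, 4, 0, 2, 7, 5, 6, 8, 3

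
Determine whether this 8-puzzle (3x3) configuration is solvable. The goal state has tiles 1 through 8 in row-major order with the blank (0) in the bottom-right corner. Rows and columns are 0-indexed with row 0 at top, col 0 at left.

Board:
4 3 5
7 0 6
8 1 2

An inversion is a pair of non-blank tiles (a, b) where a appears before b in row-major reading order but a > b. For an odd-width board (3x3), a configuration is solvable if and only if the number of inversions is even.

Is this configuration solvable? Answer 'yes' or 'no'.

Answer: yes

Derivation:
Inversions (pairs i<j in row-major order where tile[i] > tile[j] > 0): 14
14 is even, so the puzzle is solvable.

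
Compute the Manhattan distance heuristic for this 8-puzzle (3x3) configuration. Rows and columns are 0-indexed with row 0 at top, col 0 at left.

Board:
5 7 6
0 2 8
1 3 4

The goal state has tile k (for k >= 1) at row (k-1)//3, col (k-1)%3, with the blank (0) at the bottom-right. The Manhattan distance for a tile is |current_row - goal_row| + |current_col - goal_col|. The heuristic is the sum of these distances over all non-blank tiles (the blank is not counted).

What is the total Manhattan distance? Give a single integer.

Answer: 17

Derivation:
Tile 5: (0,0)->(1,1) = 2
Tile 7: (0,1)->(2,0) = 3
Tile 6: (0,2)->(1,2) = 1
Tile 2: (1,1)->(0,1) = 1
Tile 8: (1,2)->(2,1) = 2
Tile 1: (2,0)->(0,0) = 2
Tile 3: (2,1)->(0,2) = 3
Tile 4: (2,2)->(1,0) = 3
Sum: 2 + 3 + 1 + 1 + 2 + 2 + 3 + 3 = 17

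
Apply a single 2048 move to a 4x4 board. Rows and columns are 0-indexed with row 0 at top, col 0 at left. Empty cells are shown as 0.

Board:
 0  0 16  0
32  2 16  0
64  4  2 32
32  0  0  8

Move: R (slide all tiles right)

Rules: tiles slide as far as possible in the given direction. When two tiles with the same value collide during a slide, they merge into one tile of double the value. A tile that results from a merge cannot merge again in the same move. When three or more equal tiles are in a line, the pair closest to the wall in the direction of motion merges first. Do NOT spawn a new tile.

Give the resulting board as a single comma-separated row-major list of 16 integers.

Slide right:
row 0: [0, 0, 16, 0] -> [0, 0, 0, 16]
row 1: [32, 2, 16, 0] -> [0, 32, 2, 16]
row 2: [64, 4, 2, 32] -> [64, 4, 2, 32]
row 3: [32, 0, 0, 8] -> [0, 0, 32, 8]

Answer: 0, 0, 0, 16, 0, 32, 2, 16, 64, 4, 2, 32, 0, 0, 32, 8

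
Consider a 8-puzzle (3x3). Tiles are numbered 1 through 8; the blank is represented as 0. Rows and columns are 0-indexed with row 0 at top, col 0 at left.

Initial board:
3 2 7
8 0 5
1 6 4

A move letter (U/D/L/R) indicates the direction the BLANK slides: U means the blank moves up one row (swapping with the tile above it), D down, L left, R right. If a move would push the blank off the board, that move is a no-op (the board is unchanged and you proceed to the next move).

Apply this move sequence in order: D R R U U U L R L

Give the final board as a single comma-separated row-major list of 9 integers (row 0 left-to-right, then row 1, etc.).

After move 1 (D):
3 2 7
8 6 5
1 0 4

After move 2 (R):
3 2 7
8 6 5
1 4 0

After move 3 (R):
3 2 7
8 6 5
1 4 0

After move 4 (U):
3 2 7
8 6 0
1 4 5

After move 5 (U):
3 2 0
8 6 7
1 4 5

After move 6 (U):
3 2 0
8 6 7
1 4 5

After move 7 (L):
3 0 2
8 6 7
1 4 5

After move 8 (R):
3 2 0
8 6 7
1 4 5

After move 9 (L):
3 0 2
8 6 7
1 4 5

Answer: 3, 0, 2, 8, 6, 7, 1, 4, 5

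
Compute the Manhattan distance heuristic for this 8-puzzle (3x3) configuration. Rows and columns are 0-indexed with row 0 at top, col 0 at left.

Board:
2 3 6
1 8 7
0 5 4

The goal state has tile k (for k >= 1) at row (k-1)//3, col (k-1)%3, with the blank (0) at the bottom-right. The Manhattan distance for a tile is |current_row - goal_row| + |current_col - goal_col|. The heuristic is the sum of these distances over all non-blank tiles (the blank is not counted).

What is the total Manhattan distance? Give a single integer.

Answer: 12

Derivation:
Tile 2: at (0,0), goal (0,1), distance |0-0|+|0-1| = 1
Tile 3: at (0,1), goal (0,2), distance |0-0|+|1-2| = 1
Tile 6: at (0,2), goal (1,2), distance |0-1|+|2-2| = 1
Tile 1: at (1,0), goal (0,0), distance |1-0|+|0-0| = 1
Tile 8: at (1,1), goal (2,1), distance |1-2|+|1-1| = 1
Tile 7: at (1,2), goal (2,0), distance |1-2|+|2-0| = 3
Tile 5: at (2,1), goal (1,1), distance |2-1|+|1-1| = 1
Tile 4: at (2,2), goal (1,0), distance |2-1|+|2-0| = 3
Sum: 1 + 1 + 1 + 1 + 1 + 3 + 1 + 3 = 12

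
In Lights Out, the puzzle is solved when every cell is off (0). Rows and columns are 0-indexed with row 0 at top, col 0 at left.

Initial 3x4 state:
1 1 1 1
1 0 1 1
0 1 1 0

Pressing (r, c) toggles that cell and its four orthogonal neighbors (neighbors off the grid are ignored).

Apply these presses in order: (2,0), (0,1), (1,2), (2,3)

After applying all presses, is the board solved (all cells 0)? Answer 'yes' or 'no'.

After press 1 at (2,0):
1 1 1 1
0 0 1 1
1 0 1 0

After press 2 at (0,1):
0 0 0 1
0 1 1 1
1 0 1 0

After press 3 at (1,2):
0 0 1 1
0 0 0 0
1 0 0 0

After press 4 at (2,3):
0 0 1 1
0 0 0 1
1 0 1 1

Lights still on: 6

Answer: no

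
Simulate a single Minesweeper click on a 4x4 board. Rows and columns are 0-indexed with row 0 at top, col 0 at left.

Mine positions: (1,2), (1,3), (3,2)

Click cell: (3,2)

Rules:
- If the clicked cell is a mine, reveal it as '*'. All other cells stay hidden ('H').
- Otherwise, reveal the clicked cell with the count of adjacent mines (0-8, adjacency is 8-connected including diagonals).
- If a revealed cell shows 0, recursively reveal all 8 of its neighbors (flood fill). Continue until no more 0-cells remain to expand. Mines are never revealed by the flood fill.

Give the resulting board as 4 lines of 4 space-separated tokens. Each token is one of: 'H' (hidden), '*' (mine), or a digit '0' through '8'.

H H H H
H H H H
H H H H
H H * H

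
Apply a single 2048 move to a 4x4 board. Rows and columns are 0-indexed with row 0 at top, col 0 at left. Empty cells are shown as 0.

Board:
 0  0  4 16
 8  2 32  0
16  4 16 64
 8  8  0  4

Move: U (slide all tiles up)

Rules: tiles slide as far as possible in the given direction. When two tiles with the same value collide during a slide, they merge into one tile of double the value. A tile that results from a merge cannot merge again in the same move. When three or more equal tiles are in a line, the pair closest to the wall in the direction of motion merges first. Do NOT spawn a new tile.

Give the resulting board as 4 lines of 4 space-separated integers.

Answer:  8  2  4 16
16  4 32 64
 8  8 16  4
 0  0  0  0

Derivation:
Slide up:
col 0: [0, 8, 16, 8] -> [8, 16, 8, 0]
col 1: [0, 2, 4, 8] -> [2, 4, 8, 0]
col 2: [4, 32, 16, 0] -> [4, 32, 16, 0]
col 3: [16, 0, 64, 4] -> [16, 64, 4, 0]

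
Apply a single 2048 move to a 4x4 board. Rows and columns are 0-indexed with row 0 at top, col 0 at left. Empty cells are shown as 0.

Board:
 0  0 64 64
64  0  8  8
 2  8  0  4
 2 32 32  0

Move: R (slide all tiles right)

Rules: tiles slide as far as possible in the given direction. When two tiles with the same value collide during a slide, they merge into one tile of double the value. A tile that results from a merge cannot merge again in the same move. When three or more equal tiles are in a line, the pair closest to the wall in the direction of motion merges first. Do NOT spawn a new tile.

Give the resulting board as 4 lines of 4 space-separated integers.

Answer:   0   0   0 128
  0   0  64  16
  0   2   8   4
  0   0   2  64

Derivation:
Slide right:
row 0: [0, 0, 64, 64] -> [0, 0, 0, 128]
row 1: [64, 0, 8, 8] -> [0, 0, 64, 16]
row 2: [2, 8, 0, 4] -> [0, 2, 8, 4]
row 3: [2, 32, 32, 0] -> [0, 0, 2, 64]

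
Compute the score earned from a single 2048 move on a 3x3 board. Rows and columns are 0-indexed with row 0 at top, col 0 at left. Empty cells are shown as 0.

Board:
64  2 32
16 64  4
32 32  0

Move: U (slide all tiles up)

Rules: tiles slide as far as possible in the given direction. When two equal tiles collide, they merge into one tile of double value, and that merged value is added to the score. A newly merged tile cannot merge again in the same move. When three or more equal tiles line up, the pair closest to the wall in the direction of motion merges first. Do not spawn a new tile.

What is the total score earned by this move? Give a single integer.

Answer: 0

Derivation:
Slide up:
col 0: [64, 16, 32] -> [64, 16, 32]  score +0 (running 0)
col 1: [2, 64, 32] -> [2, 64, 32]  score +0 (running 0)
col 2: [32, 4, 0] -> [32, 4, 0]  score +0 (running 0)
Board after move:
64  2 32
16 64  4
32 32  0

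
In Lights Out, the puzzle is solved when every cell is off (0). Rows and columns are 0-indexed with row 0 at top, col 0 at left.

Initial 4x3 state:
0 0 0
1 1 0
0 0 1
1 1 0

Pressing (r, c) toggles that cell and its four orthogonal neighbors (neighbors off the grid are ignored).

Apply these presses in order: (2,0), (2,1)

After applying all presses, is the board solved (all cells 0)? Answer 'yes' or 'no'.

After press 1 at (2,0):
0 0 0
0 1 0
1 1 1
0 1 0

After press 2 at (2,1):
0 0 0
0 0 0
0 0 0
0 0 0

Lights still on: 0

Answer: yes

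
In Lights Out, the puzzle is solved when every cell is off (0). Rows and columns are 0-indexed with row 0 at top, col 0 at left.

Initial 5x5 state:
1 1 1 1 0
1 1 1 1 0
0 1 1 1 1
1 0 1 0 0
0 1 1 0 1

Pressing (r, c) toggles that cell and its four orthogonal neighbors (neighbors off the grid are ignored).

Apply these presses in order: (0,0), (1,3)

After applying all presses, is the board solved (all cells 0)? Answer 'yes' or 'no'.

Answer: no

Derivation:
After press 1 at (0,0):
0 0 1 1 0
0 1 1 1 0
0 1 1 1 1
1 0 1 0 0
0 1 1 0 1

After press 2 at (1,3):
0 0 1 0 0
0 1 0 0 1
0 1 1 0 1
1 0 1 0 0
0 1 1 0 1

Lights still on: 11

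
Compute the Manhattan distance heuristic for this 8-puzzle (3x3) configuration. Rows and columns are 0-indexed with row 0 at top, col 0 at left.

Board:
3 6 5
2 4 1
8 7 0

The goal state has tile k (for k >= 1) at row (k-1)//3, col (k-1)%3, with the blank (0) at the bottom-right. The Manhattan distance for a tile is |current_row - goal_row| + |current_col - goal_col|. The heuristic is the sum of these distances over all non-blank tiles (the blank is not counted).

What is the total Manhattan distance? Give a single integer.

Answer: 14

Derivation:
Tile 3: (0,0)->(0,2) = 2
Tile 6: (0,1)->(1,2) = 2
Tile 5: (0,2)->(1,1) = 2
Tile 2: (1,0)->(0,1) = 2
Tile 4: (1,1)->(1,0) = 1
Tile 1: (1,2)->(0,0) = 3
Tile 8: (2,0)->(2,1) = 1
Tile 7: (2,1)->(2,0) = 1
Sum: 2 + 2 + 2 + 2 + 1 + 3 + 1 + 1 = 14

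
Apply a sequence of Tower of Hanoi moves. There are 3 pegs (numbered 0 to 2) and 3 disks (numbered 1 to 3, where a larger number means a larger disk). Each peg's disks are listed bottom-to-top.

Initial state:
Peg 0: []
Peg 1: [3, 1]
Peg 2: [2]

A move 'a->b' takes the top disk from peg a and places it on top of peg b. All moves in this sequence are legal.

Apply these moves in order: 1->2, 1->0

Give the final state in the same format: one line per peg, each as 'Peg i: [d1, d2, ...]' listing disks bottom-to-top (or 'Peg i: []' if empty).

Answer: Peg 0: [3]
Peg 1: []
Peg 2: [2, 1]

Derivation:
After move 1 (1->2):
Peg 0: []
Peg 1: [3]
Peg 2: [2, 1]

After move 2 (1->0):
Peg 0: [3]
Peg 1: []
Peg 2: [2, 1]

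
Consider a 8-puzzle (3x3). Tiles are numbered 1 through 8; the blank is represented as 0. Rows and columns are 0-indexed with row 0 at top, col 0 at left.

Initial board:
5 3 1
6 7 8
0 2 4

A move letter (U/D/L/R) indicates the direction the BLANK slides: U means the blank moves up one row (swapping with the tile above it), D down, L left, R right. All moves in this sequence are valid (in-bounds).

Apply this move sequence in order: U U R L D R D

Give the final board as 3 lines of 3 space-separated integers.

Answer: 5 3 1
7 2 8
6 0 4

Derivation:
After move 1 (U):
5 3 1
0 7 8
6 2 4

After move 2 (U):
0 3 1
5 7 8
6 2 4

After move 3 (R):
3 0 1
5 7 8
6 2 4

After move 4 (L):
0 3 1
5 7 8
6 2 4

After move 5 (D):
5 3 1
0 7 8
6 2 4

After move 6 (R):
5 3 1
7 0 8
6 2 4

After move 7 (D):
5 3 1
7 2 8
6 0 4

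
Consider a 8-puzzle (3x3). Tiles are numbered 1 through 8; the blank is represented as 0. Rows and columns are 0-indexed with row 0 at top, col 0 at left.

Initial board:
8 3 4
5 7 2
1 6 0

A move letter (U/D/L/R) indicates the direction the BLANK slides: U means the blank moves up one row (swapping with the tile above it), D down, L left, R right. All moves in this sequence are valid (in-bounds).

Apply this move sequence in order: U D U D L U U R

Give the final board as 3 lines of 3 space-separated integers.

Answer: 8 4 0
5 3 2
1 7 6

Derivation:
After move 1 (U):
8 3 4
5 7 0
1 6 2

After move 2 (D):
8 3 4
5 7 2
1 6 0

After move 3 (U):
8 3 4
5 7 0
1 6 2

After move 4 (D):
8 3 4
5 7 2
1 6 0

After move 5 (L):
8 3 4
5 7 2
1 0 6

After move 6 (U):
8 3 4
5 0 2
1 7 6

After move 7 (U):
8 0 4
5 3 2
1 7 6

After move 8 (R):
8 4 0
5 3 2
1 7 6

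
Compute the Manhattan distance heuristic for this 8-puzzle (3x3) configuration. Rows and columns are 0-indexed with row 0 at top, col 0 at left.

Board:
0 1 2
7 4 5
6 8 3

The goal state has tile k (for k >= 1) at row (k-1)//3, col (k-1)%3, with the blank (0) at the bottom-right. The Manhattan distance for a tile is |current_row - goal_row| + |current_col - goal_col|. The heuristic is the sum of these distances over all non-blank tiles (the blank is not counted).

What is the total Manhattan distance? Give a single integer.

Tile 1: (0,1)->(0,0) = 1
Tile 2: (0,2)->(0,1) = 1
Tile 7: (1,0)->(2,0) = 1
Tile 4: (1,1)->(1,0) = 1
Tile 5: (1,2)->(1,1) = 1
Tile 6: (2,0)->(1,2) = 3
Tile 8: (2,1)->(2,1) = 0
Tile 3: (2,2)->(0,2) = 2
Sum: 1 + 1 + 1 + 1 + 1 + 3 + 0 + 2 = 10

Answer: 10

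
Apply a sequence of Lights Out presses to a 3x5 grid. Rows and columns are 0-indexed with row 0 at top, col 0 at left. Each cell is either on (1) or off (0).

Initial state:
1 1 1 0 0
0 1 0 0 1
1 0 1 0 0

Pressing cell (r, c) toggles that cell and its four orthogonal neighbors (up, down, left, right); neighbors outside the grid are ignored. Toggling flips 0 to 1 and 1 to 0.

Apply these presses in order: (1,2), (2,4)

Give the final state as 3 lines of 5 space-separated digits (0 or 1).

Answer: 1 1 0 0 0
0 0 1 1 0
1 0 0 1 1

Derivation:
After press 1 at (1,2):
1 1 0 0 0
0 0 1 1 1
1 0 0 0 0

After press 2 at (2,4):
1 1 0 0 0
0 0 1 1 0
1 0 0 1 1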